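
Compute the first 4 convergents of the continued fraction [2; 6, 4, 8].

2/1, 13/6, 54/25, 445/206

Using the convergent recurrence p_i = a_i*p_{i-1} + p_{i-2}, q_i = a_i*q_{i-1} + q_{i-2} with p_{-2}=0, p_{-1}=1, q_{-2}=1, q_{-1}=0:
  i=0: a_0=2, p_0 = 2*1 + 0 = 2, q_0 = 2*0 + 1 = 1.
  i=1: a_1=6, p_1 = 6*2 + 1 = 13, q_1 = 6*1 + 0 = 6.
  i=2: a_2=4, p_2 = 4*13 + 2 = 54, q_2 = 4*6 + 1 = 25.
  i=3: a_3=8, p_3 = 8*54 + 13 = 445, q_3 = 8*25 + 6 = 206.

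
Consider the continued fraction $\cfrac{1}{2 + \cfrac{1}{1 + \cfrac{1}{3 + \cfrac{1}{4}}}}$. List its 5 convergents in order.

0/1, 1/2, 1/3, 4/11, 17/47

Using the convergent recurrence p_i = a_i*p_{i-1} + p_{i-2}, q_i = a_i*q_{i-1} + q_{i-2} with p_{-2}=0, p_{-1}=1, q_{-2}=1, q_{-1}=0:
  i=0: a_0=0, p_0 = 0*1 + 0 = 0, q_0 = 0*0 + 1 = 1.
  i=1: a_1=2, p_1 = 2*0 + 1 = 1, q_1 = 2*1 + 0 = 2.
  i=2: a_2=1, p_2 = 1*1 + 0 = 1, q_2 = 1*2 + 1 = 3.
  i=3: a_3=3, p_3 = 3*1 + 1 = 4, q_3 = 3*3 + 2 = 11.
  i=4: a_4=4, p_4 = 4*4 + 1 = 17, q_4 = 4*11 + 3 = 47.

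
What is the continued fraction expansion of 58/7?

Run the Euclidean algorithm on 58 and 7; the successive quotients are the partial quotients a_0, a_1, ... (each step inverts the fractional part left over by the previous one):
  58 = 8*7 + 2, so a_0 = 8.
  7 = 3*2 + 1, so a_1 = 3.
  2 = 2*1 + 0, so a_2 = 2.
The remainder reaches 0 after 3 divisions, so the expansion has 3 partial quotients, read off in order.

[8; 3, 2]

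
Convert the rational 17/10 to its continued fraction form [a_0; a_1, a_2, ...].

Run the Euclidean algorithm on 17 and 10; the successive quotients are the partial quotients a_0, a_1, ... (each step inverts the fractional part left over by the previous one):
  17 = 1*10 + 7, so a_0 = 1.
  10 = 1*7 + 3, so a_1 = 1.
  7 = 2*3 + 1, so a_2 = 2.
  3 = 3*1 + 0, so a_3 = 3.
The remainder reaches 0 after 4 divisions, so the expansion has 4 partial quotients, read off in order.

[1; 1, 2, 3]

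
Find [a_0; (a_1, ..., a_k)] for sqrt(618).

Write x_i = (sqrt(618) + m_i)/d_i with (m_0, d_0) = (0, 1). a_0 = floor(sqrt(618)) = 24, since 24^2 = 576 <= 618 < 625 = 25^2.
Iterate m_{i+1} = d_i*a_i - m_i, d_{i+1} = (618 - m_{i+1}^2)/d_i, a_{i+1} = floor((a_0 + m_{i+1})/d_{i+1}):
  m_1 = 1*24 - 0 = 24, d_1 = (618 - 24^2)/1 = 42/1 = 42, a_1 = floor((24 + 24)/42) = 1.
  m_2 = 42*1 - 24 = 18, d_2 = (618 - 18^2)/42 = 294/42 = 7, a_2 = floor((24 + 18)/7) = 6.
  m_3 = 7*6 - 18 = 24, d_3 = (618 - 24^2)/7 = 42/7 = 6, a_3 = floor((24 + 24)/6) = 8.
  m_4 = 6*8 - 24 = 24, d_4 = (618 - 24^2)/6 = 42/6 = 7, a_4 = floor((24 + 24)/7) = 6.
  m_5 = 7*6 - 24 = 18, d_5 = (618 - 18^2)/7 = 294/7 = 42, a_5 = floor((24 + 18)/42) = 1.
  m_6 = 42*1 - 18 = 24, d_6 = (618 - 24^2)/42 = 42/42 = 1, a_6 = floor((24 + 24)/1) = 48.
  m_7 = 1*48 - 24 = 24, d_7 = (618 - 24^2)/1 = 42/1 = 42: (m_7, d_7) = (m_1, d_1) = (24, 42), so from here the quotients repeat a_1, ..., a_6; the period length is 6.
Hence the expansion of sqrt(618) is a_0 = 24 followed by the repeating block 1, 6, 8, 6, 1, 48 (period 6).

[24; (1, 6, 8, 6, 1, 48)]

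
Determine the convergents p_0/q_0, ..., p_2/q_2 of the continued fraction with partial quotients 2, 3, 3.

2/1, 7/3, 23/10

Using the convergent recurrence p_i = a_i*p_{i-1} + p_{i-2}, q_i = a_i*q_{i-1} + q_{i-2} with p_{-2}=0, p_{-1}=1, q_{-2}=1, q_{-1}=0:
  i=0: a_0=2, p_0 = 2*1 + 0 = 2, q_0 = 2*0 + 1 = 1.
  i=1: a_1=3, p_1 = 3*2 + 1 = 7, q_1 = 3*1 + 0 = 3.
  i=2: a_2=3, p_2 = 3*7 + 2 = 23, q_2 = 3*3 + 1 = 10.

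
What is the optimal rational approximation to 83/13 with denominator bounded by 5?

32/5

Expand x = 83/13 as a continued fraction with the Euclidean algorithm:
  83 = 6*13 + 5, so a_0 = 6.
  13 = 2*5 + 3, so a_1 = 2.
  5 = 1*3 + 2, so a_2 = 1.
  3 = 1*2 + 1, so a_3 = 1.
  2 = 2*1 + 0, so a_4 = 2.
so x = [6; 2, 1, 1, 2].
Convergents (p_i = a_i*p_{i-1} + p_{i-2}, q_i = a_i*q_{i-1} + q_{i-2} with p_{-2}=0, p_{-1}=1, q_{-2}=1, q_{-1}=0), until the denominator exceeds 5:
  i=0: a_0=6, p_0 = 6*1 + 0 = 6, q_0 = 6*0 + 1 = 1.
  i=1: a_1=2, p_1 = 2*6 + 1 = 13, q_1 = 2*1 + 0 = 2.
  i=2: a_2=1, p_2 = 1*13 + 6 = 19, q_2 = 1*2 + 1 = 3.
  i=3: a_3=1, p_3 = 1*19 + 13 = 32, q_3 = 1*3 + 2 = 5.
  i=4: a_4=2, p_4 = 2*32 + 19 = 83, q_4 = 2*5 + 3 = 13.
q_4 = 13 > 5, so the last convergent with denominator <= 5 is p_3/q_3 = 32/5.
The closest fraction with denominator <= 5 is either p_3/q_3 or the intermediate fraction (k*p_3 + p_2)/(k*q_3 + q_2) with the largest k >= 1 whose denominator stays <= 5; these approach x as k grows, and every other convergent or intermediate fraction in range is farther away.
Largest k: floor((5 - q_2)/q_3) = floor((5 - 3)/5) = 0.
Since k = 0, no intermediate fraction beyond p_3/q_3 has denominator <= 5, so the convergent 32/5 is the closest (its error is |83*5 - 32*13|/(13*5) = 1/65).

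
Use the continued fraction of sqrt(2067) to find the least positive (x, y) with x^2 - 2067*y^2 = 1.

(x, y) = (1273, 28)

First expand sqrt(2067) as a continued fraction. With x_i = (sqrt(2067) + m_i)/d_i and (m_0, d_0) = (0, 1): a_0 = floor(sqrt(2067)) = 45, since 45^2 = 2025 <= 2067 < 2116 = 46^2.
Iterate m_{i+1} = d_i*a_i - m_i, d_{i+1} = (2067 - m_{i+1}^2)/d_i, a_{i+1} = floor((a_0 + m_{i+1})/d_{i+1}):
  m_1 = 1*45 - 0 = 45, d_1 = (2067 - 45^2)/1 = 42/1 = 42, a_1 = floor((45 + 45)/42) = 2.
  m_2 = 42*2 - 45 = 39, d_2 = (2067 - 39^2)/42 = 546/42 = 13, a_2 = floor((45 + 39)/13) = 6.
  m_3 = 13*6 - 39 = 39, d_3 = (2067 - 39^2)/13 = 546/13 = 42, a_3 = floor((45 + 39)/42) = 2.
  m_4 = 42*2 - 39 = 45, d_4 = (2067 - 45^2)/42 = 42/42 = 1, a_4 = floor((45 + 45)/1) = 90.
  m_5 = 1*90 - 45 = 45, d_5 = (2067 - 45^2)/1 = 42/1 = 42: (m_5, d_5) = (m_1, d_1) = (45, 42), so from here the quotients repeat a_1, ..., a_4; the period length is 4.
So sqrt(2067) = [45; (2, 6, 2, 90)] with period length k = 4.
k is even, so the fundamental solution of x^2 - 2067y^2 = 1 is (p_{k-1}, q_{k-1}) = (p_3, q_3); compute convergents through index 3.
Convergents (p_i = a_i*p_{i-1} + p_{i-2}, q_i = a_i*q_{i-1} + q_{i-2} with p_{-2}=0, p_{-1}=1, q_{-2}=1, q_{-1}=0):
  i=0: a_0=45, p_0 = 45*1 + 0 = 45, q_0 = 45*0 + 1 = 1.
  i=1: a_1=2, p_1 = 2*45 + 1 = 91, q_1 = 2*1 + 0 = 2.
  i=2: a_2=6, p_2 = 6*91 + 45 = 591, q_2 = 6*2 + 1 = 13.
  i=3: a_3=2, p_3 = 2*591 + 91 = 1273, q_3 = 2*13 + 2 = 28.
Check: 1273^2 - 2067*28^2 = 1620529 - 1620528 = 1, so (x, y) = (1273, 28) solves the equation, and by the theorem it is the least positive solution.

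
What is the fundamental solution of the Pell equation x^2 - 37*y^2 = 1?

First expand sqrt(37) as a continued fraction. With x_i = (sqrt(37) + m_i)/d_i and (m_0, d_0) = (0, 1): a_0 = floor(sqrt(37)) = 6, since 6^2 = 36 <= 37 < 49 = 7^2.
Iterate m_{i+1} = d_i*a_i - m_i, d_{i+1} = (37 - m_{i+1}^2)/d_i, a_{i+1} = floor((a_0 + m_{i+1})/d_{i+1}):
  m_1 = 1*6 - 0 = 6, d_1 = (37 - 6^2)/1 = 1/1 = 1, a_1 = floor((6 + 6)/1) = 12.
  m_2 = 1*12 - 6 = 6, d_2 = (37 - 6^2)/1 = 1/1 = 1: (m_2, d_2) = (m_1, d_1) = (6, 1), so from here the quotient a_1 repeats; the period length is 1.
So sqrt(37) = [6; (12)] with period length k = 1.
k is odd, so (p_{k-1}, q_{k-1}) only solves x^2 - 37y^2 = -1 and the fundamental solution of x^2 - 37y^2 = 1 is (p_{2k-1}, q_{2k-1}) = (p_1, q_1); compute convergents through index 1, running through the period twice.
Convergents (p_i = a_i*p_{i-1} + p_{i-2}, q_i = a_i*q_{i-1} + q_{i-2} with p_{-2}=0, p_{-1}=1, q_{-2}=1, q_{-1}=0):
  i=0: a_0=6, p_0 = 6*1 + 0 = 6, q_0 = 6*0 + 1 = 1.
  i=1: a_1=12, p_1 = 12*6 + 1 = 73, q_1 = 12*1 + 0 = 12.
Indeed p_0^2 - 37*q_0^2 = 36 - 37 = -1, not +1.
Check: 73^2 - 37*12^2 = 5329 - 5328 = 1, so (x, y) = (73, 12) solves the equation, and by the theorem it is the least positive solution.

(x, y) = (73, 12)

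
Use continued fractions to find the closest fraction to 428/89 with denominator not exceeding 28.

Expand x = 428/89 as a continued fraction with the Euclidean algorithm:
  428 = 4*89 + 72, so a_0 = 4.
  89 = 1*72 + 17, so a_1 = 1.
  72 = 4*17 + 4, so a_2 = 4.
  17 = 4*4 + 1, so a_3 = 4.
  4 = 4*1 + 0, so a_4 = 4.
so x = [4; 1, 4, 4, 4].
Convergents (p_i = a_i*p_{i-1} + p_{i-2}, q_i = a_i*q_{i-1} + q_{i-2} with p_{-2}=0, p_{-1}=1, q_{-2}=1, q_{-1}=0), until the denominator exceeds 28:
  i=0: a_0=4, p_0 = 4*1 + 0 = 4, q_0 = 4*0 + 1 = 1.
  i=1: a_1=1, p_1 = 1*4 + 1 = 5, q_1 = 1*1 + 0 = 1.
  i=2: a_2=4, p_2 = 4*5 + 4 = 24, q_2 = 4*1 + 1 = 5.
  i=3: a_3=4, p_3 = 4*24 + 5 = 101, q_3 = 4*5 + 1 = 21.
  i=4: a_4=4, p_4 = 4*101 + 24 = 428, q_4 = 4*21 + 5 = 89.
q_4 = 89 > 28, so the last convergent with denominator <= 28 is p_3/q_3 = 101/21.
The closest fraction with denominator <= 28 is either p_3/q_3 or the intermediate fraction (k*p_3 + p_2)/(k*q_3 + q_2) with the largest k >= 1 whose denominator stays <= 28; these approach x as k grows, and every other convergent or intermediate fraction in range is farther away.
Largest k: floor((28 - q_2)/q_3) = floor((28 - 5)/21) = 1.
That gives (1*101 + 24)/(1*21 + 5) = 125/26.
Compare the errors: |x - 101/21| = |428*21 - 101*89|/(89*21) = 1/1869, and |x - 125/26| = |428*26 - 125*89|/(89*26) = 3/2314.
Cross-multiplying, 1*2314 = 2314 < 5607 = 3*1869, so 1/1869 is smaller: the convergent 101/21 is closer to x than 125/26.

101/21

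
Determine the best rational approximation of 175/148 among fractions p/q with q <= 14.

Expand x = 175/148 as a continued fraction with the Euclidean algorithm:
  175 = 1*148 + 27, so a_0 = 1.
  148 = 5*27 + 13, so a_1 = 5.
  27 = 2*13 + 1, so a_2 = 2.
  13 = 13*1 + 0, so a_3 = 13.
so x = [1; 5, 2, 13].
Convergents (p_i = a_i*p_{i-1} + p_{i-2}, q_i = a_i*q_{i-1} + q_{i-2} with p_{-2}=0, p_{-1}=1, q_{-2}=1, q_{-1}=0), until the denominator exceeds 14:
  i=0: a_0=1, p_0 = 1*1 + 0 = 1, q_0 = 1*0 + 1 = 1.
  i=1: a_1=5, p_1 = 5*1 + 1 = 6, q_1 = 5*1 + 0 = 5.
  i=2: a_2=2, p_2 = 2*6 + 1 = 13, q_2 = 2*5 + 1 = 11.
  i=3: a_3=13, p_3 = 13*13 + 6 = 175, q_3 = 13*11 + 5 = 148.
q_3 = 148 > 14, so the last convergent with denominator <= 14 is p_2/q_2 = 13/11.
The closest fraction with denominator <= 14 is either p_2/q_2 or the intermediate fraction (k*p_2 + p_1)/(k*q_2 + q_1) with the largest k >= 1 whose denominator stays <= 14; these approach x as k grows, and every other convergent or intermediate fraction in range is farther away.
Largest k: floor((14 - q_1)/q_2) = floor((14 - 5)/11) = 0.
Since k = 0, no intermediate fraction beyond p_2/q_2 has denominator <= 14, so the convergent 13/11 is the closest (its error is |175*11 - 13*148|/(148*11) = 1/1628).

13/11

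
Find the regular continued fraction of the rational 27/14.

Run the Euclidean algorithm on 27 and 14; the successive quotients are the partial quotients a_0, a_1, ... (each step inverts the fractional part left over by the previous one):
  27 = 1*14 + 13, so a_0 = 1.
  14 = 1*13 + 1, so a_1 = 1.
  13 = 13*1 + 0, so a_2 = 13.
The remainder reaches 0 after 3 divisions, so the expansion has 3 partial quotients, read off in order.

[1; 1, 13]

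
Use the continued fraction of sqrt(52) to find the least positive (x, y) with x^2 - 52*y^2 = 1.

(x, y) = (649, 90)

First expand sqrt(52) as a continued fraction. With x_i = (sqrt(52) + m_i)/d_i and (m_0, d_0) = (0, 1): a_0 = floor(sqrt(52)) = 7, since 7^2 = 49 <= 52 < 64 = 8^2.
Iterate m_{i+1} = d_i*a_i - m_i, d_{i+1} = (52 - m_{i+1}^2)/d_i, a_{i+1} = floor((a_0 + m_{i+1})/d_{i+1}):
  m_1 = 1*7 - 0 = 7, d_1 = (52 - 7^2)/1 = 3/1 = 3, a_1 = floor((7 + 7)/3) = 4.
  m_2 = 3*4 - 7 = 5, d_2 = (52 - 5^2)/3 = 27/3 = 9, a_2 = floor((7 + 5)/9) = 1.
  m_3 = 9*1 - 5 = 4, d_3 = (52 - 4^2)/9 = 36/9 = 4, a_3 = floor((7 + 4)/4) = 2.
  m_4 = 4*2 - 4 = 4, d_4 = (52 - 4^2)/4 = 36/4 = 9, a_4 = floor((7 + 4)/9) = 1.
  m_5 = 9*1 - 4 = 5, d_5 = (52 - 5^2)/9 = 27/9 = 3, a_5 = floor((7 + 5)/3) = 4.
  m_6 = 3*4 - 5 = 7, d_6 = (52 - 7^2)/3 = 3/3 = 1, a_6 = floor((7 + 7)/1) = 14.
  m_7 = 1*14 - 7 = 7, d_7 = (52 - 7^2)/1 = 3/1 = 3: (m_7, d_7) = (m_1, d_1) = (7, 3), so from here the quotients repeat a_1, ..., a_6; the period length is 6.
So sqrt(52) = [7; (4, 1, 2, 1, 4, 14)] with period length k = 6.
k is even, so the fundamental solution of x^2 - 52y^2 = 1 is (p_{k-1}, q_{k-1}) = (p_5, q_5); compute convergents through index 5.
Convergents (p_i = a_i*p_{i-1} + p_{i-2}, q_i = a_i*q_{i-1} + q_{i-2} with p_{-2}=0, p_{-1}=1, q_{-2}=1, q_{-1}=0):
  i=0: a_0=7, p_0 = 7*1 + 0 = 7, q_0 = 7*0 + 1 = 1.
  i=1: a_1=4, p_1 = 4*7 + 1 = 29, q_1 = 4*1 + 0 = 4.
  i=2: a_2=1, p_2 = 1*29 + 7 = 36, q_2 = 1*4 + 1 = 5.
  i=3: a_3=2, p_3 = 2*36 + 29 = 101, q_3 = 2*5 + 4 = 14.
  i=4: a_4=1, p_4 = 1*101 + 36 = 137, q_4 = 1*14 + 5 = 19.
  i=5: a_5=4, p_5 = 4*137 + 101 = 649, q_5 = 4*19 + 14 = 90.
Check: 649^2 - 52*90^2 = 421201 - 421200 = 1, so (x, y) = (649, 90) solves the equation, and by the theorem it is the least positive solution.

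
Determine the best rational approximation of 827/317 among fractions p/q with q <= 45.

Expand x = 827/317 as a continued fraction with the Euclidean algorithm:
  827 = 2*317 + 193, so a_0 = 2.
  317 = 1*193 + 124, so a_1 = 1.
  193 = 1*124 + 69, so a_2 = 1.
  124 = 1*69 + 55, so a_3 = 1.
  69 = 1*55 + 14, so a_4 = 1.
  55 = 3*14 + 13, so a_5 = 3.
  14 = 1*13 + 1, so a_6 = 1.
  13 = 13*1 + 0, so a_7 = 13.
so x = [2; 1, 1, 1, 1, 3, 1, 13].
Convergents (p_i = a_i*p_{i-1} + p_{i-2}, q_i = a_i*q_{i-1} + q_{i-2} with p_{-2}=0, p_{-1}=1, q_{-2}=1, q_{-1}=0), until the denominator exceeds 45:
  i=0: a_0=2, p_0 = 2*1 + 0 = 2, q_0 = 2*0 + 1 = 1.
  i=1: a_1=1, p_1 = 1*2 + 1 = 3, q_1 = 1*1 + 0 = 1.
  i=2: a_2=1, p_2 = 1*3 + 2 = 5, q_2 = 1*1 + 1 = 2.
  i=3: a_3=1, p_3 = 1*5 + 3 = 8, q_3 = 1*2 + 1 = 3.
  i=4: a_4=1, p_4 = 1*8 + 5 = 13, q_4 = 1*3 + 2 = 5.
  i=5: a_5=3, p_5 = 3*13 + 8 = 47, q_5 = 3*5 + 3 = 18.
  i=6: a_6=1, p_6 = 1*47 + 13 = 60, q_6 = 1*18 + 5 = 23.
  i=7: a_7=13, p_7 = 13*60 + 47 = 827, q_7 = 13*23 + 18 = 317.
q_7 = 317 > 45, so the last convergent with denominator <= 45 is p_6/q_6 = 60/23.
The closest fraction with denominator <= 45 is either p_6/q_6 or the intermediate fraction (k*p_6 + p_5)/(k*q_6 + q_5) with the largest k >= 1 whose denominator stays <= 45; these approach x as k grows, and every other convergent or intermediate fraction in range is farther away.
Largest k: floor((45 - q_5)/q_6) = floor((45 - 18)/23) = 1.
That gives (1*60 + 47)/(1*23 + 18) = 107/41.
Compare the errors: |x - 60/23| = |827*23 - 60*317|/(317*23) = 1/7291, and |x - 107/41| = |827*41 - 107*317|/(317*41) = 12/12997.
Cross-multiplying, 1*12997 = 12997 < 87492 = 12*7291, so 1/7291 is smaller: the convergent 60/23 is closer to x than 107/41.

60/23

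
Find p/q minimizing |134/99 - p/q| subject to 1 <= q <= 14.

19/14

Expand x = 134/99 as a continued fraction with the Euclidean algorithm:
  134 = 1*99 + 35, so a_0 = 1.
  99 = 2*35 + 29, so a_1 = 2.
  35 = 1*29 + 6, so a_2 = 1.
  29 = 4*6 + 5, so a_3 = 4.
  6 = 1*5 + 1, so a_4 = 1.
  5 = 5*1 + 0, so a_5 = 5.
so x = [1; 2, 1, 4, 1, 5].
Convergents (p_i = a_i*p_{i-1} + p_{i-2}, q_i = a_i*q_{i-1} + q_{i-2} with p_{-2}=0, p_{-1}=1, q_{-2}=1, q_{-1}=0), until the denominator exceeds 14:
  i=0: a_0=1, p_0 = 1*1 + 0 = 1, q_0 = 1*0 + 1 = 1.
  i=1: a_1=2, p_1 = 2*1 + 1 = 3, q_1 = 2*1 + 0 = 2.
  i=2: a_2=1, p_2 = 1*3 + 1 = 4, q_2 = 1*2 + 1 = 3.
  i=3: a_3=4, p_3 = 4*4 + 3 = 19, q_3 = 4*3 + 2 = 14.
  i=4: a_4=1, p_4 = 1*19 + 4 = 23, q_4 = 1*14 + 3 = 17.
q_4 = 17 > 14, so the last convergent with denominator <= 14 is p_3/q_3 = 19/14.
The closest fraction with denominator <= 14 is either p_3/q_3 or the intermediate fraction (k*p_3 + p_2)/(k*q_3 + q_2) with the largest k >= 1 whose denominator stays <= 14; these approach x as k grows, and every other convergent or intermediate fraction in range is farther away.
Largest k: floor((14 - q_2)/q_3) = floor((14 - 3)/14) = 0.
Since k = 0, no intermediate fraction beyond p_3/q_3 has denominator <= 14, so the convergent 19/14 is the closest (its error is |134*14 - 19*99|/(99*14) = 5/1386).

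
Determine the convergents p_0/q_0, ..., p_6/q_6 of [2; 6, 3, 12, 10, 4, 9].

2/1, 13/6, 41/19, 505/234, 5091/2359, 20869/9670, 192912/89389

Using the convergent recurrence p_i = a_i*p_{i-1} + p_{i-2}, q_i = a_i*q_{i-1} + q_{i-2} with p_{-2}=0, p_{-1}=1, q_{-2}=1, q_{-1}=0:
  i=0: a_0=2, p_0 = 2*1 + 0 = 2, q_0 = 2*0 + 1 = 1.
  i=1: a_1=6, p_1 = 6*2 + 1 = 13, q_1 = 6*1 + 0 = 6.
  i=2: a_2=3, p_2 = 3*13 + 2 = 41, q_2 = 3*6 + 1 = 19.
  i=3: a_3=12, p_3 = 12*41 + 13 = 505, q_3 = 12*19 + 6 = 234.
  i=4: a_4=10, p_4 = 10*505 + 41 = 5091, q_4 = 10*234 + 19 = 2359.
  i=5: a_5=4, p_5 = 4*5091 + 505 = 20869, q_5 = 4*2359 + 234 = 9670.
  i=6: a_6=9, p_6 = 9*20869 + 5091 = 192912, q_6 = 9*9670 + 2359 = 89389.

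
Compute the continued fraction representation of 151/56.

Run the Euclidean algorithm on 151 and 56; the successive quotients are the partial quotients a_0, a_1, ... (each step inverts the fractional part left over by the previous one):
  151 = 2*56 + 39, so a_0 = 2.
  56 = 1*39 + 17, so a_1 = 1.
  39 = 2*17 + 5, so a_2 = 2.
  17 = 3*5 + 2, so a_3 = 3.
  5 = 2*2 + 1, so a_4 = 2.
  2 = 2*1 + 0, so a_5 = 2.
The remainder reaches 0 after 6 divisions, so the expansion has 6 partial quotients, read off in order.

[2; 1, 2, 3, 2, 2]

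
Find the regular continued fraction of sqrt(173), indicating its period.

Write x_i = (sqrt(173) + m_i)/d_i with (m_0, d_0) = (0, 1). a_0 = floor(sqrt(173)) = 13, since 13^2 = 169 <= 173 < 196 = 14^2.
Iterate m_{i+1} = d_i*a_i - m_i, d_{i+1} = (173 - m_{i+1}^2)/d_i, a_{i+1} = floor((a_0 + m_{i+1})/d_{i+1}):
  m_1 = 1*13 - 0 = 13, d_1 = (173 - 13^2)/1 = 4/1 = 4, a_1 = floor((13 + 13)/4) = 6.
  m_2 = 4*6 - 13 = 11, d_2 = (173 - 11^2)/4 = 52/4 = 13, a_2 = floor((13 + 11)/13) = 1.
  m_3 = 13*1 - 11 = 2, d_3 = (173 - 2^2)/13 = 169/13 = 13, a_3 = floor((13 + 2)/13) = 1.
  m_4 = 13*1 - 2 = 11, d_4 = (173 - 11^2)/13 = 52/13 = 4, a_4 = floor((13 + 11)/4) = 6.
  m_5 = 4*6 - 11 = 13, d_5 = (173 - 13^2)/4 = 4/4 = 1, a_5 = floor((13 + 13)/1) = 26.
  m_6 = 1*26 - 13 = 13, d_6 = (173 - 13^2)/1 = 4/1 = 4: (m_6, d_6) = (m_1, d_1) = (13, 4), so from here the quotients repeat a_1, ..., a_5; the period length is 5.
Hence the expansion of sqrt(173) is a_0 = 13 followed by the repeating block 6, 1, 1, 6, 26 (period 5).

[13; (6, 1, 1, 6, 26)]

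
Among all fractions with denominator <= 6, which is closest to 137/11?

Expand x = 137/11 as a continued fraction with the Euclidean algorithm:
  137 = 12*11 + 5, so a_0 = 12.
  11 = 2*5 + 1, so a_1 = 2.
  5 = 5*1 + 0, so a_2 = 5.
so x = [12; 2, 5].
Convergents (p_i = a_i*p_{i-1} + p_{i-2}, q_i = a_i*q_{i-1} + q_{i-2} with p_{-2}=0, p_{-1}=1, q_{-2}=1, q_{-1}=0), until the denominator exceeds 6:
  i=0: a_0=12, p_0 = 12*1 + 0 = 12, q_0 = 12*0 + 1 = 1.
  i=1: a_1=2, p_1 = 2*12 + 1 = 25, q_1 = 2*1 + 0 = 2.
  i=2: a_2=5, p_2 = 5*25 + 12 = 137, q_2 = 5*2 + 1 = 11.
q_2 = 11 > 6, so the last convergent with denominator <= 6 is p_1/q_1 = 25/2.
The closest fraction with denominator <= 6 is either p_1/q_1 or the intermediate fraction (k*p_1 + p_0)/(k*q_1 + q_0) with the largest k >= 1 whose denominator stays <= 6; these approach x as k grows, and every other convergent or intermediate fraction in range is farther away.
Largest k: floor((6 - q_0)/q_1) = floor((6 - 1)/2) = 2.
That gives (2*25 + 12)/(2*2 + 1) = 62/5.
Compare the errors: |x - 25/2| = |137*2 - 25*11|/(11*2) = 1/22, and |x - 62/5| = |137*5 - 62*11|/(11*5) = 3/55.
Cross-multiplying, 1*55 = 55 < 66 = 3*22, so 1/22 is smaller: the convergent 25/2 is closer to x than 62/5.

25/2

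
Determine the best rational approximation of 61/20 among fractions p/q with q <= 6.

3/1

Expand x = 61/20 as a continued fraction with the Euclidean algorithm:
  61 = 3*20 + 1, so a_0 = 3.
  20 = 20*1 + 0, so a_1 = 20.
so x = [3; 20].
Convergents (p_i = a_i*p_{i-1} + p_{i-2}, q_i = a_i*q_{i-1} + q_{i-2} with p_{-2}=0, p_{-1}=1, q_{-2}=1, q_{-1}=0), until the denominator exceeds 6:
  i=0: a_0=3, p_0 = 3*1 + 0 = 3, q_0 = 3*0 + 1 = 1.
  i=1: a_1=20, p_1 = 20*3 + 1 = 61, q_1 = 20*1 + 0 = 20.
q_1 = 20 > 6, so the last convergent with denominator <= 6 is p_0/q_0 = 3/1.
The closest fraction with denominator <= 6 is either p_0/q_0 or the intermediate fraction (k*p_0 + p_{-1})/(k*q_0 + q_{-1}) with the largest k >= 1 whose denominator stays <= 6; these approach x as k grows, and every other convergent or intermediate fraction in range is farther away.
Largest k: floor((6 - q_{-1})/q_0) = floor((6 - 0)/1) = 6 (using the seeds p_{-1} = 1, q_{-1} = 0).
That gives (6*3 + 1)/(6*1 + 0) = 19/6.
Compare the errors: |x - 3/1| = |61*1 - 3*20|/(20*1) = 1/20, and |x - 19/6| = |61*6 - 19*20|/(20*6) = 14/120.
Cross-multiplying, 1*120 = 120 < 280 = 14*20, so 1/20 is smaller: the convergent 3/1 is closer to x than 19/6.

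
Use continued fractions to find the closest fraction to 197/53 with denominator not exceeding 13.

26/7

Expand x = 197/53 as a continued fraction with the Euclidean algorithm:
  197 = 3*53 + 38, so a_0 = 3.
  53 = 1*38 + 15, so a_1 = 1.
  38 = 2*15 + 8, so a_2 = 2.
  15 = 1*8 + 7, so a_3 = 1.
  8 = 1*7 + 1, so a_4 = 1.
  7 = 7*1 + 0, so a_5 = 7.
so x = [3; 1, 2, 1, 1, 7].
Convergents (p_i = a_i*p_{i-1} + p_{i-2}, q_i = a_i*q_{i-1} + q_{i-2} with p_{-2}=0, p_{-1}=1, q_{-2}=1, q_{-1}=0), until the denominator exceeds 13:
  i=0: a_0=3, p_0 = 3*1 + 0 = 3, q_0 = 3*0 + 1 = 1.
  i=1: a_1=1, p_1 = 1*3 + 1 = 4, q_1 = 1*1 + 0 = 1.
  i=2: a_2=2, p_2 = 2*4 + 3 = 11, q_2 = 2*1 + 1 = 3.
  i=3: a_3=1, p_3 = 1*11 + 4 = 15, q_3 = 1*3 + 1 = 4.
  i=4: a_4=1, p_4 = 1*15 + 11 = 26, q_4 = 1*4 + 3 = 7.
  i=5: a_5=7, p_5 = 7*26 + 15 = 197, q_5 = 7*7 + 4 = 53.
q_5 = 53 > 13, so the last convergent with denominator <= 13 is p_4/q_4 = 26/7.
The closest fraction with denominator <= 13 is either p_4/q_4 or the intermediate fraction (k*p_4 + p_3)/(k*q_4 + q_3) with the largest k >= 1 whose denominator stays <= 13; these approach x as k grows, and every other convergent or intermediate fraction in range is farther away.
Largest k: floor((13 - q_3)/q_4) = floor((13 - 4)/7) = 1.
That gives (1*26 + 15)/(1*7 + 4) = 41/11.
Compare the errors: |x - 26/7| = |197*7 - 26*53|/(53*7) = 1/371, and |x - 41/11| = |197*11 - 41*53|/(53*11) = 6/583.
Cross-multiplying, 1*583 = 583 < 2226 = 6*371, so 1/371 is smaller: the convergent 26/7 is closer to x than 41/11.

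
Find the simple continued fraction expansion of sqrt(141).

Write x_i = (sqrt(141) + m_i)/d_i with (m_0, d_0) = (0, 1). a_0 = floor(sqrt(141)) = 11, since 11^2 = 121 <= 141 < 144 = 12^2.
Iterate m_{i+1} = d_i*a_i - m_i, d_{i+1} = (141 - m_{i+1}^2)/d_i, a_{i+1} = floor((a_0 + m_{i+1})/d_{i+1}):
  m_1 = 1*11 - 0 = 11, d_1 = (141 - 11^2)/1 = 20/1 = 20, a_1 = floor((11 + 11)/20) = 1.
  m_2 = 20*1 - 11 = 9, d_2 = (141 - 9^2)/20 = 60/20 = 3, a_2 = floor((11 + 9)/3) = 6.
  m_3 = 3*6 - 9 = 9, d_3 = (141 - 9^2)/3 = 60/3 = 20, a_3 = floor((11 + 9)/20) = 1.
  m_4 = 20*1 - 9 = 11, d_4 = (141 - 11^2)/20 = 20/20 = 1, a_4 = floor((11 + 11)/1) = 22.
  m_5 = 1*22 - 11 = 11, d_5 = (141 - 11^2)/1 = 20/1 = 20: (m_5, d_5) = (m_1, d_1) = (11, 20), so from here the quotients repeat a_1, ..., a_4; the period length is 4.
Hence the expansion of sqrt(141) is a_0 = 11 followed by the repeating block 1, 6, 1, 22 (period 4).

[11; (1, 6, 1, 22)]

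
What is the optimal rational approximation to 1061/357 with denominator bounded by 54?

Expand x = 1061/357 as a continued fraction with the Euclidean algorithm:
  1061 = 2*357 + 347, so a_0 = 2.
  357 = 1*347 + 10, so a_1 = 1.
  347 = 34*10 + 7, so a_2 = 34.
  10 = 1*7 + 3, so a_3 = 1.
  7 = 2*3 + 1, so a_4 = 2.
  3 = 3*1 + 0, so a_5 = 3.
so x = [2; 1, 34, 1, 2, 3].
Convergents (p_i = a_i*p_{i-1} + p_{i-2}, q_i = a_i*q_{i-1} + q_{i-2} with p_{-2}=0, p_{-1}=1, q_{-2}=1, q_{-1}=0), until the denominator exceeds 54:
  i=0: a_0=2, p_0 = 2*1 + 0 = 2, q_0 = 2*0 + 1 = 1.
  i=1: a_1=1, p_1 = 1*2 + 1 = 3, q_1 = 1*1 + 0 = 1.
  i=2: a_2=34, p_2 = 34*3 + 2 = 104, q_2 = 34*1 + 1 = 35.
  i=3: a_3=1, p_3 = 1*104 + 3 = 107, q_3 = 1*35 + 1 = 36.
  i=4: a_4=2, p_4 = 2*107 + 104 = 318, q_4 = 2*36 + 35 = 107.
q_4 = 107 > 54, so the last convergent with denominator <= 54 is p_3/q_3 = 107/36.
The closest fraction with denominator <= 54 is either p_3/q_3 or the intermediate fraction (k*p_3 + p_2)/(k*q_3 + q_2) with the largest k >= 1 whose denominator stays <= 54; these approach x as k grows, and every other convergent or intermediate fraction in range is farther away.
Largest k: floor((54 - q_2)/q_3) = floor((54 - 35)/36) = 0.
Since k = 0, no intermediate fraction beyond p_3/q_3 has denominator <= 54, so the convergent 107/36 is the closest (its error is |1061*36 - 107*357|/(357*36) = 3/12852).

107/36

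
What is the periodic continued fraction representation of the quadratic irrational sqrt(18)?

Write x_i = (sqrt(18) + m_i)/d_i with (m_0, d_0) = (0, 1). a_0 = floor(sqrt(18)) = 4, since 4^2 = 16 <= 18 < 25 = 5^2.
Iterate m_{i+1} = d_i*a_i - m_i, d_{i+1} = (18 - m_{i+1}^2)/d_i, a_{i+1} = floor((a_0 + m_{i+1})/d_{i+1}):
  m_1 = 1*4 - 0 = 4, d_1 = (18 - 4^2)/1 = 2/1 = 2, a_1 = floor((4 + 4)/2) = 4.
  m_2 = 2*4 - 4 = 4, d_2 = (18 - 4^2)/2 = 2/2 = 1, a_2 = floor((4 + 4)/1) = 8.
  m_3 = 1*8 - 4 = 4, d_3 = (18 - 4^2)/1 = 2/1 = 2: (m_3, d_3) = (m_1, d_1) = (4, 2), so from here the quotients repeat a_1, a_2; the period length is 2.
Hence the expansion of sqrt(18) is a_0 = 4 followed by the repeating block 4, 8 (period 2).

[4; (4, 8)]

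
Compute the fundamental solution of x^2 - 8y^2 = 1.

(x, y) = (3, 1)

First expand sqrt(8) as a continued fraction. With x_i = (sqrt(8) + m_i)/d_i and (m_0, d_0) = (0, 1): a_0 = floor(sqrt(8)) = 2, since 2^2 = 4 <= 8 < 9 = 3^2.
Iterate m_{i+1} = d_i*a_i - m_i, d_{i+1} = (8 - m_{i+1}^2)/d_i, a_{i+1} = floor((a_0 + m_{i+1})/d_{i+1}):
  m_1 = 1*2 - 0 = 2, d_1 = (8 - 2^2)/1 = 4/1 = 4, a_1 = floor((2 + 2)/4) = 1.
  m_2 = 4*1 - 2 = 2, d_2 = (8 - 2^2)/4 = 4/4 = 1, a_2 = floor((2 + 2)/1) = 4.
  m_3 = 1*4 - 2 = 2, d_3 = (8 - 2^2)/1 = 4/1 = 4: (m_3, d_3) = (m_1, d_1) = (2, 4), so from here the quotients repeat a_1, a_2; the period length is 2.
So sqrt(8) = [2; (1, 4)] with period length k = 2.
k is even, so the fundamental solution of x^2 - 8y^2 = 1 is (p_{k-1}, q_{k-1}) = (p_1, q_1); compute convergents through index 1.
Convergents (p_i = a_i*p_{i-1} + p_{i-2}, q_i = a_i*q_{i-1} + q_{i-2} with p_{-2}=0, p_{-1}=1, q_{-2}=1, q_{-1}=0):
  i=0: a_0=2, p_0 = 2*1 + 0 = 2, q_0 = 2*0 + 1 = 1.
  i=1: a_1=1, p_1 = 1*2 + 1 = 3, q_1 = 1*1 + 0 = 1.
Check: 3^2 - 8*1^2 = 9 - 8 = 1, so (x, y) = (3, 1) solves the equation, and by the theorem it is the least positive solution.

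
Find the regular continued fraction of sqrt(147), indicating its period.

[12; (8, 24)]

Write x_i = (sqrt(147) + m_i)/d_i with (m_0, d_0) = (0, 1). a_0 = floor(sqrt(147)) = 12, since 12^2 = 144 <= 147 < 169 = 13^2.
Iterate m_{i+1} = d_i*a_i - m_i, d_{i+1} = (147 - m_{i+1}^2)/d_i, a_{i+1} = floor((a_0 + m_{i+1})/d_{i+1}):
  m_1 = 1*12 - 0 = 12, d_1 = (147 - 12^2)/1 = 3/1 = 3, a_1 = floor((12 + 12)/3) = 8.
  m_2 = 3*8 - 12 = 12, d_2 = (147 - 12^2)/3 = 3/3 = 1, a_2 = floor((12 + 12)/1) = 24.
  m_3 = 1*24 - 12 = 12, d_3 = (147 - 12^2)/1 = 3/1 = 3: (m_3, d_3) = (m_1, d_1) = (12, 3), so from here the quotients repeat a_1, a_2; the period length is 2.
Hence the expansion of sqrt(147) is a_0 = 12 followed by the repeating block 8, 24 (period 2).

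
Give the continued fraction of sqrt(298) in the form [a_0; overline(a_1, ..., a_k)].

Write x_i = (sqrt(298) + m_i)/d_i with (m_0, d_0) = (0, 1). a_0 = floor(sqrt(298)) = 17, since 17^2 = 289 <= 298 < 324 = 18^2.
Iterate m_{i+1} = d_i*a_i - m_i, d_{i+1} = (298 - m_{i+1}^2)/d_i, a_{i+1} = floor((a_0 + m_{i+1})/d_{i+1}):
  m_1 = 1*17 - 0 = 17, d_1 = (298 - 17^2)/1 = 9/1 = 9, a_1 = floor((17 + 17)/9) = 3.
  m_2 = 9*3 - 17 = 10, d_2 = (298 - 10^2)/9 = 198/9 = 22, a_2 = floor((17 + 10)/22) = 1.
  m_3 = 22*1 - 10 = 12, d_3 = (298 - 12^2)/22 = 154/22 = 7, a_3 = floor((17 + 12)/7) = 4.
  m_4 = 7*4 - 12 = 16, d_4 = (298 - 16^2)/7 = 42/7 = 6, a_4 = floor((17 + 16)/6) = 5.
  m_5 = 6*5 - 16 = 14, d_5 = (298 - 14^2)/6 = 102/6 = 17, a_5 = floor((17 + 14)/17) = 1.
  m_6 = 17*1 - 14 = 3, d_6 = (298 - 3^2)/17 = 289/17 = 17, a_6 = floor((17 + 3)/17) = 1.
  m_7 = 17*1 - 3 = 14, d_7 = (298 - 14^2)/17 = 102/17 = 6, a_7 = floor((17 + 14)/6) = 5.
  m_8 = 6*5 - 14 = 16, d_8 = (298 - 16^2)/6 = 42/6 = 7, a_8 = floor((17 + 16)/7) = 4.
  m_9 = 7*4 - 16 = 12, d_9 = (298 - 12^2)/7 = 154/7 = 22, a_9 = floor((17 + 12)/22) = 1.
  m_10 = 22*1 - 12 = 10, d_10 = (298 - 10^2)/22 = 198/22 = 9, a_10 = floor((17 + 10)/9) = 3.
  m_11 = 9*3 - 10 = 17, d_11 = (298 - 17^2)/9 = 9/9 = 1, a_11 = floor((17 + 17)/1) = 34.
  m_12 = 1*34 - 17 = 17, d_12 = (298 - 17^2)/1 = 9/1 = 9: (m_12, d_12) = (m_1, d_1) = (17, 9), so from here the quotients repeat a_1, ..., a_11; the period length is 11.
Hence the expansion of sqrt(298) is a_0 = 17 followed by the repeating block 3, 1, 4, 5, 1, 1, 5, 4, 1, 3, 34 (period 11).

[17; overline(3, 1, 4, 5, 1, 1, 5, 4, 1, 3, 34)]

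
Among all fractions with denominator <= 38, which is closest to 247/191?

22/17

Expand x = 247/191 as a continued fraction with the Euclidean algorithm:
  247 = 1*191 + 56, so a_0 = 1.
  191 = 3*56 + 23, so a_1 = 3.
  56 = 2*23 + 10, so a_2 = 2.
  23 = 2*10 + 3, so a_3 = 2.
  10 = 3*3 + 1, so a_4 = 3.
  3 = 3*1 + 0, so a_5 = 3.
so x = [1; 3, 2, 2, 3, 3].
Convergents (p_i = a_i*p_{i-1} + p_{i-2}, q_i = a_i*q_{i-1} + q_{i-2} with p_{-2}=0, p_{-1}=1, q_{-2}=1, q_{-1}=0), until the denominator exceeds 38:
  i=0: a_0=1, p_0 = 1*1 + 0 = 1, q_0 = 1*0 + 1 = 1.
  i=1: a_1=3, p_1 = 3*1 + 1 = 4, q_1 = 3*1 + 0 = 3.
  i=2: a_2=2, p_2 = 2*4 + 1 = 9, q_2 = 2*3 + 1 = 7.
  i=3: a_3=2, p_3 = 2*9 + 4 = 22, q_3 = 2*7 + 3 = 17.
  i=4: a_4=3, p_4 = 3*22 + 9 = 75, q_4 = 3*17 + 7 = 58.
q_4 = 58 > 38, so the last convergent with denominator <= 38 is p_3/q_3 = 22/17.
The closest fraction with denominator <= 38 is either p_3/q_3 or the intermediate fraction (k*p_3 + p_2)/(k*q_3 + q_2) with the largest k >= 1 whose denominator stays <= 38; these approach x as k grows, and every other convergent or intermediate fraction in range is farther away.
Largest k: floor((38 - q_2)/q_3) = floor((38 - 7)/17) = 1.
That gives (1*22 + 9)/(1*17 + 7) = 31/24.
Compare the errors: |x - 22/17| = |247*17 - 22*191|/(191*17) = 3/3247, and |x - 31/24| = |247*24 - 31*191|/(191*24) = 7/4584.
Cross-multiplying, 3*4584 = 13752 < 22729 = 7*3247, so 3/3247 is smaller: the convergent 22/17 is closer to x than 31/24.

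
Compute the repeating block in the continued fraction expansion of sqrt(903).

[30; (20, 60)]

Write x_i = (sqrt(903) + m_i)/d_i with (m_0, d_0) = (0, 1). a_0 = floor(sqrt(903)) = 30, since 30^2 = 900 <= 903 < 961 = 31^2.
Iterate m_{i+1} = d_i*a_i - m_i, d_{i+1} = (903 - m_{i+1}^2)/d_i, a_{i+1} = floor((a_0 + m_{i+1})/d_{i+1}):
  m_1 = 1*30 - 0 = 30, d_1 = (903 - 30^2)/1 = 3/1 = 3, a_1 = floor((30 + 30)/3) = 20.
  m_2 = 3*20 - 30 = 30, d_2 = (903 - 30^2)/3 = 3/3 = 1, a_2 = floor((30 + 30)/1) = 60.
  m_3 = 1*60 - 30 = 30, d_3 = (903 - 30^2)/1 = 3/1 = 3: (m_3, d_3) = (m_1, d_1) = (30, 3), so from here the quotients repeat a_1, a_2; the period length is 2.
Hence the expansion of sqrt(903) is a_0 = 30 followed by the repeating block 20, 60 (period 2).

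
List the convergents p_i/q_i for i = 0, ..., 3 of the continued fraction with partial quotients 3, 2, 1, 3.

Using the convergent recurrence p_i = a_i*p_{i-1} + p_{i-2}, q_i = a_i*q_{i-1} + q_{i-2} with p_{-2}=0, p_{-1}=1, q_{-2}=1, q_{-1}=0:
  i=0: a_0=3, p_0 = 3*1 + 0 = 3, q_0 = 3*0 + 1 = 1.
  i=1: a_1=2, p_1 = 2*3 + 1 = 7, q_1 = 2*1 + 0 = 2.
  i=2: a_2=1, p_2 = 1*7 + 3 = 10, q_2 = 1*2 + 1 = 3.
  i=3: a_3=3, p_3 = 3*10 + 7 = 37, q_3 = 3*3 + 2 = 11.

3/1, 7/2, 10/3, 37/11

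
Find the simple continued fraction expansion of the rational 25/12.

[2; 12]

Run the Euclidean algorithm on 25 and 12; the successive quotients are the partial quotients a_0, a_1, ... (each step inverts the fractional part left over by the previous one):
  25 = 2*12 + 1, so a_0 = 2.
  12 = 12*1 + 0, so a_1 = 12.
The remainder reaches 0 after 2 divisions, so the expansion has 2 partial quotients, read off in order.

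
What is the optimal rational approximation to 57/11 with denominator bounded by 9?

31/6

Expand x = 57/11 as a continued fraction with the Euclidean algorithm:
  57 = 5*11 + 2, so a_0 = 5.
  11 = 5*2 + 1, so a_1 = 5.
  2 = 2*1 + 0, so a_2 = 2.
so x = [5; 5, 2].
Convergents (p_i = a_i*p_{i-1} + p_{i-2}, q_i = a_i*q_{i-1} + q_{i-2} with p_{-2}=0, p_{-1}=1, q_{-2}=1, q_{-1}=0), until the denominator exceeds 9:
  i=0: a_0=5, p_0 = 5*1 + 0 = 5, q_0 = 5*0 + 1 = 1.
  i=1: a_1=5, p_1 = 5*5 + 1 = 26, q_1 = 5*1 + 0 = 5.
  i=2: a_2=2, p_2 = 2*26 + 5 = 57, q_2 = 2*5 + 1 = 11.
q_2 = 11 > 9, so the last convergent with denominator <= 9 is p_1/q_1 = 26/5.
The closest fraction with denominator <= 9 is either p_1/q_1 or the intermediate fraction (k*p_1 + p_0)/(k*q_1 + q_0) with the largest k >= 1 whose denominator stays <= 9; these approach x as k grows, and every other convergent or intermediate fraction in range is farther away.
Largest k: floor((9 - q_0)/q_1) = floor((9 - 1)/5) = 1.
That gives (1*26 + 5)/(1*5 + 1) = 31/6.
Compare the errors: |x - 26/5| = |57*5 - 26*11|/(11*5) = 1/55, and |x - 31/6| = |57*6 - 31*11|/(11*6) = 1/66.
Cross-multiplying, 1*55 = 55 < 66 = 1*66, so 1/66 is smaller: the intermediate fraction 31/6 is closer to x than 26/5.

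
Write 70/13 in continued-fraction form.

Run the Euclidean algorithm on 70 and 13; the successive quotients are the partial quotients a_0, a_1, ... (each step inverts the fractional part left over by the previous one):
  70 = 5*13 + 5, so a_0 = 5.
  13 = 2*5 + 3, so a_1 = 2.
  5 = 1*3 + 2, so a_2 = 1.
  3 = 1*2 + 1, so a_3 = 1.
  2 = 2*1 + 0, so a_4 = 2.
The remainder reaches 0 after 5 divisions, so the expansion has 5 partial quotients, read off in order.

[5; 2, 1, 1, 2]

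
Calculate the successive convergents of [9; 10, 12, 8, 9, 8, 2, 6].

Using the convergent recurrence p_i = a_i*p_{i-1} + p_{i-2}, q_i = a_i*q_{i-1} + q_{i-2} with p_{-2}=0, p_{-1}=1, q_{-2}=1, q_{-1}=0:
  i=0: a_0=9, p_0 = 9*1 + 0 = 9, q_0 = 9*0 + 1 = 1.
  i=1: a_1=10, p_1 = 10*9 + 1 = 91, q_1 = 10*1 + 0 = 10.
  i=2: a_2=12, p_2 = 12*91 + 9 = 1101, q_2 = 12*10 + 1 = 121.
  i=3: a_3=8, p_3 = 8*1101 + 91 = 8899, q_3 = 8*121 + 10 = 978.
  i=4: a_4=9, p_4 = 9*8899 + 1101 = 81192, q_4 = 9*978 + 121 = 8923.
  i=5: a_5=8, p_5 = 8*81192 + 8899 = 658435, q_5 = 8*8923 + 978 = 72362.
  i=6: a_6=2, p_6 = 2*658435 + 81192 = 1398062, q_6 = 2*72362 + 8923 = 153647.
  i=7: a_7=6, p_7 = 6*1398062 + 658435 = 9046807, q_7 = 6*153647 + 72362 = 994244.

9/1, 91/10, 1101/121, 8899/978, 81192/8923, 658435/72362, 1398062/153647, 9046807/994244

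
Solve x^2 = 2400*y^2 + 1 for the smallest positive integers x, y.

First expand sqrt(2400) as a continued fraction. With x_i = (sqrt(2400) + m_i)/d_i and (m_0, d_0) = (0, 1): a_0 = floor(sqrt(2400)) = 48, since 48^2 = 2304 <= 2400 < 2401 = 49^2.
Iterate m_{i+1} = d_i*a_i - m_i, d_{i+1} = (2400 - m_{i+1}^2)/d_i, a_{i+1} = floor((a_0 + m_{i+1})/d_{i+1}):
  m_1 = 1*48 - 0 = 48, d_1 = (2400 - 48^2)/1 = 96/1 = 96, a_1 = floor((48 + 48)/96) = 1.
  m_2 = 96*1 - 48 = 48, d_2 = (2400 - 48^2)/96 = 96/96 = 1, a_2 = floor((48 + 48)/1) = 96.
  m_3 = 1*96 - 48 = 48, d_3 = (2400 - 48^2)/1 = 96/1 = 96: (m_3, d_3) = (m_1, d_1) = (48, 96), so from here the quotients repeat a_1, a_2; the period length is 2.
So sqrt(2400) = [48; (1, 96)] with period length k = 2.
k is even, so the fundamental solution of x^2 - 2400y^2 = 1 is (p_{k-1}, q_{k-1}) = (p_1, q_1); compute convergents through index 1.
Convergents (p_i = a_i*p_{i-1} + p_{i-2}, q_i = a_i*q_{i-1} + q_{i-2} with p_{-2}=0, p_{-1}=1, q_{-2}=1, q_{-1}=0):
  i=0: a_0=48, p_0 = 48*1 + 0 = 48, q_0 = 48*0 + 1 = 1.
  i=1: a_1=1, p_1 = 1*48 + 1 = 49, q_1 = 1*1 + 0 = 1.
Check: 49^2 - 2400*1^2 = 2401 - 2400 = 1, so (x, y) = (49, 1) solves the equation, and by the theorem it is the least positive solution.

(x, y) = (49, 1)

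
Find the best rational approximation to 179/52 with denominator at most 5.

Expand x = 179/52 as a continued fraction with the Euclidean algorithm:
  179 = 3*52 + 23, so a_0 = 3.
  52 = 2*23 + 6, so a_1 = 2.
  23 = 3*6 + 5, so a_2 = 3.
  6 = 1*5 + 1, so a_3 = 1.
  5 = 5*1 + 0, so a_4 = 5.
so x = [3; 2, 3, 1, 5].
Convergents (p_i = a_i*p_{i-1} + p_{i-2}, q_i = a_i*q_{i-1} + q_{i-2} with p_{-2}=0, p_{-1}=1, q_{-2}=1, q_{-1}=0), until the denominator exceeds 5:
  i=0: a_0=3, p_0 = 3*1 + 0 = 3, q_0 = 3*0 + 1 = 1.
  i=1: a_1=2, p_1 = 2*3 + 1 = 7, q_1 = 2*1 + 0 = 2.
  i=2: a_2=3, p_2 = 3*7 + 3 = 24, q_2 = 3*2 + 1 = 7.
q_2 = 7 > 5, so the last convergent with denominator <= 5 is p_1/q_1 = 7/2.
The closest fraction with denominator <= 5 is either p_1/q_1 or the intermediate fraction (k*p_1 + p_0)/(k*q_1 + q_0) with the largest k >= 1 whose denominator stays <= 5; these approach x as k grows, and every other convergent or intermediate fraction in range is farther away.
Largest k: floor((5 - q_0)/q_1) = floor((5 - 1)/2) = 2.
That gives (2*7 + 3)/(2*2 + 1) = 17/5.
Compare the errors: |x - 7/2| = |179*2 - 7*52|/(52*2) = 6/104, and |x - 17/5| = |179*5 - 17*52|/(52*5) = 11/260.
Cross-multiplying, 11*104 = 1144 < 1560 = 6*260, so 11/260 is smaller: the intermediate fraction 17/5 is closer to x than 7/2.

17/5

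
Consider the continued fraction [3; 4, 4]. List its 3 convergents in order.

Using the convergent recurrence p_i = a_i*p_{i-1} + p_{i-2}, q_i = a_i*q_{i-1} + q_{i-2} with p_{-2}=0, p_{-1}=1, q_{-2}=1, q_{-1}=0:
  i=0: a_0=3, p_0 = 3*1 + 0 = 3, q_0 = 3*0 + 1 = 1.
  i=1: a_1=4, p_1 = 4*3 + 1 = 13, q_1 = 4*1 + 0 = 4.
  i=2: a_2=4, p_2 = 4*13 + 3 = 55, q_2 = 4*4 + 1 = 17.

3/1, 13/4, 55/17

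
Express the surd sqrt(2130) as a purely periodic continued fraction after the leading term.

[46; (6, 1, 1, 2, 1, 1, 6, 92)]

Write x_i = (sqrt(2130) + m_i)/d_i with (m_0, d_0) = (0, 1). a_0 = floor(sqrt(2130)) = 46, since 46^2 = 2116 <= 2130 < 2209 = 47^2.
Iterate m_{i+1} = d_i*a_i - m_i, d_{i+1} = (2130 - m_{i+1}^2)/d_i, a_{i+1} = floor((a_0 + m_{i+1})/d_{i+1}):
  m_1 = 1*46 - 0 = 46, d_1 = (2130 - 46^2)/1 = 14/1 = 14, a_1 = floor((46 + 46)/14) = 6.
  m_2 = 14*6 - 46 = 38, d_2 = (2130 - 38^2)/14 = 686/14 = 49, a_2 = floor((46 + 38)/49) = 1.
  m_3 = 49*1 - 38 = 11, d_3 = (2130 - 11^2)/49 = 2009/49 = 41, a_3 = floor((46 + 11)/41) = 1.
  m_4 = 41*1 - 11 = 30, d_4 = (2130 - 30^2)/41 = 1230/41 = 30, a_4 = floor((46 + 30)/30) = 2.
  m_5 = 30*2 - 30 = 30, d_5 = (2130 - 30^2)/30 = 1230/30 = 41, a_5 = floor((46 + 30)/41) = 1.
  m_6 = 41*1 - 30 = 11, d_6 = (2130 - 11^2)/41 = 2009/41 = 49, a_6 = floor((46 + 11)/49) = 1.
  m_7 = 49*1 - 11 = 38, d_7 = (2130 - 38^2)/49 = 686/49 = 14, a_7 = floor((46 + 38)/14) = 6.
  m_8 = 14*6 - 38 = 46, d_8 = (2130 - 46^2)/14 = 14/14 = 1, a_8 = floor((46 + 46)/1) = 92.
  m_9 = 1*92 - 46 = 46, d_9 = (2130 - 46^2)/1 = 14/1 = 14: (m_9, d_9) = (m_1, d_1) = (46, 14), so from here the quotients repeat a_1, ..., a_8; the period length is 8.
Hence the expansion of sqrt(2130) is a_0 = 46 followed by the repeating block 6, 1, 1, 2, 1, 1, 6, 92 (period 8).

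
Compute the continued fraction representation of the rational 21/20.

[1; 20]

Run the Euclidean algorithm on 21 and 20; the successive quotients are the partial quotients a_0, a_1, ... (each step inverts the fractional part left over by the previous one):
  21 = 1*20 + 1, so a_0 = 1.
  20 = 20*1 + 0, so a_1 = 20.
The remainder reaches 0 after 2 divisions, so the expansion has 2 partial quotients, read off in order.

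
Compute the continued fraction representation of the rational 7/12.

Run the Euclidean algorithm on 7 and 12; the successive quotients are the partial quotients a_0, a_1, ... (each step inverts the fractional part left over by the previous one):
  7 = 0*12 + 7, so a_0 = 0.
  12 = 1*7 + 5, so a_1 = 1.
  7 = 1*5 + 2, so a_2 = 1.
  5 = 2*2 + 1, so a_3 = 2.
  2 = 2*1 + 0, so a_4 = 2.
The remainder reaches 0 after 5 divisions, so the expansion has 5 partial quotients, read off in order.

[0; 1, 1, 2, 2]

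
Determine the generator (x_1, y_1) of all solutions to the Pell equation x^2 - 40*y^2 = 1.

(x, y) = (19, 3)

First expand sqrt(40) as a continued fraction. With x_i = (sqrt(40) + m_i)/d_i and (m_0, d_0) = (0, 1): a_0 = floor(sqrt(40)) = 6, since 6^2 = 36 <= 40 < 49 = 7^2.
Iterate m_{i+1} = d_i*a_i - m_i, d_{i+1} = (40 - m_{i+1}^2)/d_i, a_{i+1} = floor((a_0 + m_{i+1})/d_{i+1}):
  m_1 = 1*6 - 0 = 6, d_1 = (40 - 6^2)/1 = 4/1 = 4, a_1 = floor((6 + 6)/4) = 3.
  m_2 = 4*3 - 6 = 6, d_2 = (40 - 6^2)/4 = 4/4 = 1, a_2 = floor((6 + 6)/1) = 12.
  m_3 = 1*12 - 6 = 6, d_3 = (40 - 6^2)/1 = 4/1 = 4: (m_3, d_3) = (m_1, d_1) = (6, 4), so from here the quotients repeat a_1, a_2; the period length is 2.
So sqrt(40) = [6; (3, 12)] with period length k = 2.
k is even, so the fundamental solution of x^2 - 40y^2 = 1 is (p_{k-1}, q_{k-1}) = (p_1, q_1); compute convergents through index 1.
Convergents (p_i = a_i*p_{i-1} + p_{i-2}, q_i = a_i*q_{i-1} + q_{i-2} with p_{-2}=0, p_{-1}=1, q_{-2}=1, q_{-1}=0):
  i=0: a_0=6, p_0 = 6*1 + 0 = 6, q_0 = 6*0 + 1 = 1.
  i=1: a_1=3, p_1 = 3*6 + 1 = 19, q_1 = 3*1 + 0 = 3.
Check: 19^2 - 40*3^2 = 361 - 360 = 1, so (x, y) = (19, 3) solves the equation, and by the theorem it is the least positive solution.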